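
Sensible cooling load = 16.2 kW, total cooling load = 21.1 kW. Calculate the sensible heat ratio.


SHR = Q_sensible / Q_total
SHR = 16.2 / 21.1
SHR = 0.768

0.768


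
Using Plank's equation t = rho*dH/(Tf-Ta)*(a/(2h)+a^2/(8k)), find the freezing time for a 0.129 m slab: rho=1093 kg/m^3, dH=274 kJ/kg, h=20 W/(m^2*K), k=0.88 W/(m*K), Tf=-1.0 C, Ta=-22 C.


dT = -1.0 - (-22) = 21.0 K
term1 = a/(2h) = 0.129/(2*20) = 0.003225
term2 = a^2/(8k) = 0.129^2/(8*0.88) = 0.002363778409
t = rho*dH*1000/dT * (term1 + term2)
t = 1093*274*1000/21.0 * (0.003225 + 0.002363778409)
t = 79702 s

79702


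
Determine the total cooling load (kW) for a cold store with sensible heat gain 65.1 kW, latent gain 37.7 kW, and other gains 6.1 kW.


Q_total = Q_s + Q_l + Q_misc
Q_total = 65.1 + 37.7 + 6.1
Q_total = 108.9 kW

108.9


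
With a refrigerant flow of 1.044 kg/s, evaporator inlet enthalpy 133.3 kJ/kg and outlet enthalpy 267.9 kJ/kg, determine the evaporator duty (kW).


dh = 267.9 - 133.3 = 134.6 kJ/kg
Q_evap = m_dot * dh = 1.044 * 134.6
Q_evap = 140.52 kW

140.52


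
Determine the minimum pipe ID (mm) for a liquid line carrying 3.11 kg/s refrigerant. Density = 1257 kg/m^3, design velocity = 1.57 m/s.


A = m_dot / (rho * v) = 3.11 / (1257 * 1.57) = 0.001575888401 m^2
d = sqrt(4*A/pi) * 1000
d = 44.8 mm

44.8


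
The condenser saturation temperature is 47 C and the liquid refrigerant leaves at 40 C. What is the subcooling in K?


Subcooling = T_cond - T_liquid
Subcooling = 47 - 40
Subcooling = 7 K

7


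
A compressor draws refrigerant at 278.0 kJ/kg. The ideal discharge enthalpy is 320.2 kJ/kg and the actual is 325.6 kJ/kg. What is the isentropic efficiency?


dh_ideal = 320.2 - 278.0 = 42.2 kJ/kg
dh_actual = 325.6 - 278.0 = 47.6 kJ/kg
eta_s = dh_ideal / dh_actual = 42.2 / 47.6
eta_s = 0.8866

0.8866


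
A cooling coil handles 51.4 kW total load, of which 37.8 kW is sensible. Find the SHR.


SHR = Q_sensible / Q_total
SHR = 37.8 / 51.4
SHR = 0.735

0.735


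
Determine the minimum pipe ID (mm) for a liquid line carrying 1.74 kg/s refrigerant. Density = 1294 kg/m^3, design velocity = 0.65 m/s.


A = m_dot / (rho * v) = 1.74 / (1294 * 0.65) = 0.002068719534 m^2
d = sqrt(4*A/pi) * 1000
d = 51.3 mm

51.3


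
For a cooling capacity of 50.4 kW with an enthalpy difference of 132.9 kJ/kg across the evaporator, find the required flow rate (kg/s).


m_dot = Q / dh
m_dot = 50.4 / 132.9
m_dot = 0.3792 kg/s

0.3792


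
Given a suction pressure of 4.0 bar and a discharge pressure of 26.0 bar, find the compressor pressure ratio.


PR = P_high / P_low
PR = 26.0 / 4.0
PR = 6.5

6.5


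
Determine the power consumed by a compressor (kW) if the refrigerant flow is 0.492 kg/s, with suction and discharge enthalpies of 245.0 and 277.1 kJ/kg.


dh = 277.1 - 245.0 = 32.1 kJ/kg
W = m_dot * dh = 0.492 * 32.1 = 15.79 kW

15.79


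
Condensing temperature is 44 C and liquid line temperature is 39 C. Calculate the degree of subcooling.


Subcooling = T_cond - T_liquid
Subcooling = 44 - 39
Subcooling = 5 K

5


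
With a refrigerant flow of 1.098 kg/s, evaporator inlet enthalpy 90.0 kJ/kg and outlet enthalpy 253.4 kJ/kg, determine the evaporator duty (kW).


dh = 253.4 - 90.0 = 163.4 kJ/kg
Q_evap = m_dot * dh = 1.098 * 163.4
Q_evap = 179.41 kW

179.41


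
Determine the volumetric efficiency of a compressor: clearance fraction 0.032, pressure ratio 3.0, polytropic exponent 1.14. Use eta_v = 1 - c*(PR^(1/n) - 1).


PR^(1/n) = 3.0^(1/1.14) = 2.62136452
eta_v = 1 - 0.032 * (2.62136452 - 1)
eta_v = 0.9481

0.9481


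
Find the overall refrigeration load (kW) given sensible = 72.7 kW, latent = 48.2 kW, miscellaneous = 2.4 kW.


Q_total = Q_s + Q_l + Q_misc
Q_total = 72.7 + 48.2 + 2.4
Q_total = 123.3 kW

123.3


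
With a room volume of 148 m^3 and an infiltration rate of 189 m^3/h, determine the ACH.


ACH = flow / volume
ACH = 189 / 148
ACH = 1.277

1.277


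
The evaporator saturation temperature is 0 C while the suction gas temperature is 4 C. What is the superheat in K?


Superheat = T_suction - T_evap
Superheat = 4 - (0)
Superheat = 4 K

4


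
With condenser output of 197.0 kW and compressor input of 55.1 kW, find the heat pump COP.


COP_hp = Q_cond / W
COP_hp = 197.0 / 55.1
COP_hp = 3.575

3.575


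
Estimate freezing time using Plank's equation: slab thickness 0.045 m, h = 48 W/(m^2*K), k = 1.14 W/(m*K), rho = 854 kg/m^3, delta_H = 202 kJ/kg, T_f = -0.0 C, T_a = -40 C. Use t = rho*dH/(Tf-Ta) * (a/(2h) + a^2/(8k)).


dT = -0.0 - (-40) = 40.0 K
term1 = a/(2h) = 0.045/(2*48) = 0.00046875
term2 = a^2/(8k) = 0.045^2/(8*1.14) = 0.0002220394737
t = rho*dH*1000/dT * (term1 + term2)
t = 854*202*1000/40.0 * (0.00046875 + 0.0002220394737)
t = 2979 s

2979


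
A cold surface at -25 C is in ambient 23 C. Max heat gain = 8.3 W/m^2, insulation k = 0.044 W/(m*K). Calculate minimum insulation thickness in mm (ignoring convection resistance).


dT = 23 - (-25) = 48 K
thickness = k * dT / q_max * 1000
thickness = 0.044 * 48 / 8.3 * 1000
thickness = 254.5 mm

254.5


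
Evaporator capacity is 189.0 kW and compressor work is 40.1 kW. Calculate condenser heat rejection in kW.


Q_cond = Q_evap + W
Q_cond = 189.0 + 40.1
Q_cond = 229.1 kW

229.1


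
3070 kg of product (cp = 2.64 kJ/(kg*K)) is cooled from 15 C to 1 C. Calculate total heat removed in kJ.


dT = 15 - (1) = 14 K
Q = m * cp * dT = 3070 * 2.64 * 14
Q = 113467 kJ

113467


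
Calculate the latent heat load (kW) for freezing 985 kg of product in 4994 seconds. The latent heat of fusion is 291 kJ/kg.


Q_lat = m * h_fg / t
Q_lat = 985 * 291 / 4994
Q_lat = 57.4 kW

57.4


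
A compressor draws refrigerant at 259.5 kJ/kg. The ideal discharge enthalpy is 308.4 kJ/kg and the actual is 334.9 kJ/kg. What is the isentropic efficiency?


dh_ideal = 308.4 - 259.5 = 48.9 kJ/kg
dh_actual = 334.9 - 259.5 = 75.4 kJ/kg
eta_s = dh_ideal / dh_actual = 48.9 / 75.4
eta_s = 0.6485

0.6485


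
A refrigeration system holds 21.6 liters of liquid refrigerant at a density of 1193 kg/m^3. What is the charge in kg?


Charge = V * rho / 1000
Charge = 21.6 * 1193 / 1000
Charge = 25.77 kg

25.77


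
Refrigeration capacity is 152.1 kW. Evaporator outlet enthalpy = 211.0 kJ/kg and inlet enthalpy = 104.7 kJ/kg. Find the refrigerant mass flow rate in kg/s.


dh = 211.0 - 104.7 = 106.3 kJ/kg
m_dot = Q / dh = 152.1 / 106.3 = 1.4309 kg/s

1.4309


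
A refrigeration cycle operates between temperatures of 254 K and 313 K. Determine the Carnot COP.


dT = 313 - 254 = 59 K
COP_carnot = T_cold / dT = 254 / 59
COP_carnot = 4.305

4.305


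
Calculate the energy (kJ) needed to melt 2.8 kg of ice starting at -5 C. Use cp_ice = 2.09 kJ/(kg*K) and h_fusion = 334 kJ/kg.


Sensible heat = cp * dT = 2.09 * 5 = 10.45 kJ/kg
Total per kg = 10.45 + 334 = 344.45 kJ/kg
Q = m * total = 2.8 * 344.45
Q = 964.5 kJ

964.5


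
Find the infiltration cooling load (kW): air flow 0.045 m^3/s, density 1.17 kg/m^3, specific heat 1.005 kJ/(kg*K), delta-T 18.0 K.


Q = V_dot * rho * cp * dT
Q = 0.045 * 1.17 * 1.005 * 18.0
Q = 0.952 kW

0.952


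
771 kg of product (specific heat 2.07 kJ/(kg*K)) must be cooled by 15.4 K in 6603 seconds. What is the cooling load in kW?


Q = m * cp * dT / t
Q = 771 * 2.07 * 15.4 / 6603
Q = 3.722 kW

3.722


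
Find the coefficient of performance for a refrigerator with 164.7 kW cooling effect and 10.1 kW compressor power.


COP = Q_evap / W
COP = 164.7 / 10.1
COP = 16.307

16.307


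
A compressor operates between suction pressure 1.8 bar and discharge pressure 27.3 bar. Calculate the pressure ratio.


PR = P_high / P_low
PR = 27.3 / 1.8
PR = 15.167

15.167


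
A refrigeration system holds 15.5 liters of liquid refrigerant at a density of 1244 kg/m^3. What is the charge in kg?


Charge = V * rho / 1000
Charge = 15.5 * 1244 / 1000
Charge = 19.28 kg

19.28


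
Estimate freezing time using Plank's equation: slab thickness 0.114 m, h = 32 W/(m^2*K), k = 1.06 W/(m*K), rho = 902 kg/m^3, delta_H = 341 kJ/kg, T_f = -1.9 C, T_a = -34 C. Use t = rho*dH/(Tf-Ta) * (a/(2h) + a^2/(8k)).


dT = -1.9 - (-34) = 32.1 K
term1 = a/(2h) = 0.114/(2*32) = 0.00178125
term2 = a^2/(8k) = 0.114^2/(8*1.06) = 0.00153254717
t = rho*dH*1000/dT * (term1 + term2)
t = 902*341*1000/32.1 * (0.00178125 + 0.00153254717)
t = 31753 s

31753


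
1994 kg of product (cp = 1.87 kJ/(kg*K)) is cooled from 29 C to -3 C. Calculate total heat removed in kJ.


dT = 29 - (-3) = 32 K
Q = m * cp * dT = 1994 * 1.87 * 32
Q = 119321 kJ

119321


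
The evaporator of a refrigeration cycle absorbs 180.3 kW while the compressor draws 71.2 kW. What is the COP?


COP = Q_evap / W
COP = 180.3 / 71.2
COP = 2.532

2.532


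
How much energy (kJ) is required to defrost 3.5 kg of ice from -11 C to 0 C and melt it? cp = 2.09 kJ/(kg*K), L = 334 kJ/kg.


Sensible heat = cp * dT = 2.09 * 11 = 22.99 kJ/kg
Total per kg = 22.99 + 334 = 356.99 kJ/kg
Q = m * total = 3.5 * 356.99
Q = 1249.5 kJ

1249.5


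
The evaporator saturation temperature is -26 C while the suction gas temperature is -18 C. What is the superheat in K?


Superheat = T_suction - T_evap
Superheat = -18 - (-26)
Superheat = 8 K

8


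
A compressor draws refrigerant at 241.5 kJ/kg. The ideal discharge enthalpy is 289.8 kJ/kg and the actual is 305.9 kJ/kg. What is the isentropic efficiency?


dh_ideal = 289.8 - 241.5 = 48.3 kJ/kg
dh_actual = 305.9 - 241.5 = 64.4 kJ/kg
eta_s = dh_ideal / dh_actual = 48.3 / 64.4
eta_s = 0.75

0.75


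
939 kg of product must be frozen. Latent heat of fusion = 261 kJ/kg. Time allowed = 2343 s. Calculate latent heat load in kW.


Q_lat = m * h_fg / t
Q_lat = 939 * 261 / 2343
Q_lat = 104.6 kW

104.6


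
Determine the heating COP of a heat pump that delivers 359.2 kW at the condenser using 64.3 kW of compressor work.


COP_hp = Q_cond / W
COP_hp = 359.2 / 64.3
COP_hp = 5.586

5.586


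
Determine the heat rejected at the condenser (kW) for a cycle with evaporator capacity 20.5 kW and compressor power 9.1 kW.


Q_cond = Q_evap + W
Q_cond = 20.5 + 9.1
Q_cond = 29.6 kW

29.6


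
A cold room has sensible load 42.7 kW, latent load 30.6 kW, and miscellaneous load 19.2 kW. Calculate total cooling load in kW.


Q_total = Q_s + Q_l + Q_misc
Q_total = 42.7 + 30.6 + 19.2
Q_total = 92.5 kW

92.5


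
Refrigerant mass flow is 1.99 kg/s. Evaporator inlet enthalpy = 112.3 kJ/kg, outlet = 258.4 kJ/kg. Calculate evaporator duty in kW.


dh = 258.4 - 112.3 = 146.1 kJ/kg
Q_evap = m_dot * dh = 1.99 * 146.1
Q_evap = 290.74 kW

290.74


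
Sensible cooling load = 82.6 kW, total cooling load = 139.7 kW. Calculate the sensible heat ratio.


SHR = Q_sensible / Q_total
SHR = 82.6 / 139.7
SHR = 0.591

0.591


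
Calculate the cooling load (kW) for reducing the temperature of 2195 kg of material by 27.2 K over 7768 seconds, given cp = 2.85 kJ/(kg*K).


Q = m * cp * dT / t
Q = 2195 * 2.85 * 27.2 / 7768
Q = 21.905 kW

21.905


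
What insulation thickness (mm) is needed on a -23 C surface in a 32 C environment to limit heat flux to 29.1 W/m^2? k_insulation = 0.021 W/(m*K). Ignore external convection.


dT = 32 - (-23) = 55 K
thickness = k * dT / q_max * 1000
thickness = 0.021 * 55 / 29.1 * 1000
thickness = 39.7 mm

39.7


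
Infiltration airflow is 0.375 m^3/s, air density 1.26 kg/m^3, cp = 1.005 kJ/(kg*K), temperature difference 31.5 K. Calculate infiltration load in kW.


Q = V_dot * rho * cp * dT
Q = 0.375 * 1.26 * 1.005 * 31.5
Q = 14.958 kW

14.958


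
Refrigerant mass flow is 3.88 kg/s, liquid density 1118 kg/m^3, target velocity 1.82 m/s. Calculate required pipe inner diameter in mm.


A = m_dot / (rho * v) = 3.88 / (1118 * 1.82) = 0.001906858794 m^2
d = sqrt(4*A/pi) * 1000
d = 49.3 mm

49.3


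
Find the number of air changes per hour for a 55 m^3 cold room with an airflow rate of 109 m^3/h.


ACH = flow / volume
ACH = 109 / 55
ACH = 1.982

1.982


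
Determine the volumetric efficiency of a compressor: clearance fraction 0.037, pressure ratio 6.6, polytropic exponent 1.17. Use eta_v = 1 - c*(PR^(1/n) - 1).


PR^(1/n) = 6.6^(1/1.17) = 5.0172403
eta_v = 1 - 0.037 * (5.0172403 - 1)
eta_v = 0.8514

0.8514


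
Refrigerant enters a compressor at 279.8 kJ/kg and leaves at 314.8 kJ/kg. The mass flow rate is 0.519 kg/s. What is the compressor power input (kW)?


dh = 314.8 - 279.8 = 35.0 kJ/kg
W = m_dot * dh = 0.519 * 35.0 = 18.17 kW

18.17


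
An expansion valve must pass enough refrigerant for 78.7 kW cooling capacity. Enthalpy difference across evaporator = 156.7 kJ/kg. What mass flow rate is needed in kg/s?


m_dot = Q / dh
m_dot = 78.7 / 156.7
m_dot = 0.5022 kg/s

0.5022


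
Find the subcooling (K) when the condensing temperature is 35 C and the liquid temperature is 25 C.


Subcooling = T_cond - T_liquid
Subcooling = 35 - 25
Subcooling = 10 K

10


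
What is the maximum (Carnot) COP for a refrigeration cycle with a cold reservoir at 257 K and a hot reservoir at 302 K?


dT = 302 - 257 = 45 K
COP_carnot = T_cold / dT = 257 / 45
COP_carnot = 5.711

5.711


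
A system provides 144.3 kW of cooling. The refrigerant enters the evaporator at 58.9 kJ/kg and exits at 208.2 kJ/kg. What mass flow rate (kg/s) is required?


dh = 208.2 - 58.9 = 149.3 kJ/kg
m_dot = Q / dh = 144.3 / 149.3 = 0.9665 kg/s

0.9665


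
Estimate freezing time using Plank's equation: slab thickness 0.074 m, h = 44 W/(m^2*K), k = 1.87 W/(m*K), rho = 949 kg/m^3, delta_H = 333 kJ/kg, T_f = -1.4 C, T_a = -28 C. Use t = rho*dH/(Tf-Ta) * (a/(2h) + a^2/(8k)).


dT = -1.4 - (-28) = 26.6 K
term1 = a/(2h) = 0.074/(2*44) = 0.0008409090909
term2 = a^2/(8k) = 0.074^2/(8*1.87) = 0.0003660427807
t = rho*dH*1000/dT * (term1 + term2)
t = 949*333*1000/26.6 * (0.0008409090909 + 0.0003660427807)
t = 14339 s

14339


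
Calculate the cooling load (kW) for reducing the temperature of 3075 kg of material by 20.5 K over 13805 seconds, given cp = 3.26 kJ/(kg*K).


Q = m * cp * dT / t
Q = 3075 * 3.26 * 20.5 / 13805
Q = 14.886 kW

14.886


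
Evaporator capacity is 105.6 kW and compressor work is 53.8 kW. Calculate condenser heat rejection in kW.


Q_cond = Q_evap + W
Q_cond = 105.6 + 53.8
Q_cond = 159.4 kW

159.4


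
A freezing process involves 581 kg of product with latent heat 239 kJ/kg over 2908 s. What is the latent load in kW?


Q_lat = m * h_fg / t
Q_lat = 581 * 239 / 2908
Q_lat = 47.75 kW

47.75


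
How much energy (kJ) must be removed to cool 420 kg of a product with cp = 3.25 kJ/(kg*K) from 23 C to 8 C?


dT = 23 - (8) = 15 K
Q = m * cp * dT = 420 * 3.25 * 15
Q = 20475 kJ

20475


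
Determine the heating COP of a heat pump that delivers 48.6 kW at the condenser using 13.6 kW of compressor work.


COP_hp = Q_cond / W
COP_hp = 48.6 / 13.6
COP_hp = 3.574

3.574


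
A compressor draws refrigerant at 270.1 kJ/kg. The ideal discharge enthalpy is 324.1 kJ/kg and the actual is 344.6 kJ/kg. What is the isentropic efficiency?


dh_ideal = 324.1 - 270.1 = 54.0 kJ/kg
dh_actual = 344.6 - 270.1 = 74.5 kJ/kg
eta_s = dh_ideal / dh_actual = 54.0 / 74.5
eta_s = 0.7248

0.7248


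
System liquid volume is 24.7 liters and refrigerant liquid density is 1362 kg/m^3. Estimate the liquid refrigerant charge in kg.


Charge = V * rho / 1000
Charge = 24.7 * 1362 / 1000
Charge = 33.64 kg

33.64


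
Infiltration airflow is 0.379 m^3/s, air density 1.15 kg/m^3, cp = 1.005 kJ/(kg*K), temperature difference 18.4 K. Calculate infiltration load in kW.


Q = V_dot * rho * cp * dT
Q = 0.379 * 1.15 * 1.005 * 18.4
Q = 8.06 kW

8.06


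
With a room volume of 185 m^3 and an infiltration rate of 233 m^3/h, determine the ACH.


ACH = flow / volume
ACH = 233 / 185
ACH = 1.259

1.259


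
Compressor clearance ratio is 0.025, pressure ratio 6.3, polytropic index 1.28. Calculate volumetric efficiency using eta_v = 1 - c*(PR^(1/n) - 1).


PR^(1/n) = 6.3^(1/1.28) = 4.21196549
eta_v = 1 - 0.025 * (4.21196549 - 1)
eta_v = 0.9197

0.9197


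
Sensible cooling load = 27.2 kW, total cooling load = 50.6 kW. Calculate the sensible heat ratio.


SHR = Q_sensible / Q_total
SHR = 27.2 / 50.6
SHR = 0.538

0.538


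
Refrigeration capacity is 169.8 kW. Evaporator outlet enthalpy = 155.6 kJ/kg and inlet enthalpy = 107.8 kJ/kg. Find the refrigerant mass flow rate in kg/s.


dh = 155.6 - 107.8 = 47.8 kJ/kg
m_dot = Q / dh = 169.8 / 47.8 = 3.5523 kg/s

3.5523


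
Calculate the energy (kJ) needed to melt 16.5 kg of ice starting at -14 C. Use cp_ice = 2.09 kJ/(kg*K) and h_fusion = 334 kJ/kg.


Sensible heat = cp * dT = 2.09 * 14 = 29.26 kJ/kg
Total per kg = 29.26 + 334 = 363.26 kJ/kg
Q = m * total = 16.5 * 363.26
Q = 5993.8 kJ

5993.8


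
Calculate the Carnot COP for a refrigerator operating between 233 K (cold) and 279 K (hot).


dT = 279 - 233 = 46 K
COP_carnot = T_cold / dT = 233 / 46
COP_carnot = 5.065

5.065


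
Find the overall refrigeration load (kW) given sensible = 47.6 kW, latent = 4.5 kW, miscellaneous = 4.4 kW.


Q_total = Q_s + Q_l + Q_misc
Q_total = 47.6 + 4.5 + 4.4
Q_total = 56.5 kW

56.5


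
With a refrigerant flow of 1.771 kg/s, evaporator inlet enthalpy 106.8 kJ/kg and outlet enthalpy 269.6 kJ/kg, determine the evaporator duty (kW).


dh = 269.6 - 106.8 = 162.8 kJ/kg
Q_evap = m_dot * dh = 1.771 * 162.8
Q_evap = 288.32 kW

288.32


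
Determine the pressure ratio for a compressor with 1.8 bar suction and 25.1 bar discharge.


PR = P_high / P_low
PR = 25.1 / 1.8
PR = 13.944

13.944


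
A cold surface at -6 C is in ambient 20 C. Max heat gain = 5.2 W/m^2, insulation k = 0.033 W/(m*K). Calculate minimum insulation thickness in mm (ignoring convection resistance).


dT = 20 - (-6) = 26 K
thickness = k * dT / q_max * 1000
thickness = 0.033 * 26 / 5.2 * 1000
thickness = 165.0 mm

165.0


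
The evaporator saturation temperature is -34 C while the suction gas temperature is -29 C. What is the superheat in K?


Superheat = T_suction - T_evap
Superheat = -29 - (-34)
Superheat = 5 K

5


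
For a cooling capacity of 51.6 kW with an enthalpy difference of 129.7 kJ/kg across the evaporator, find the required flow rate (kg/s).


m_dot = Q / dh
m_dot = 51.6 / 129.7
m_dot = 0.3978 kg/s

0.3978


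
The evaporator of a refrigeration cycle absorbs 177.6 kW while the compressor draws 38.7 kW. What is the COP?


COP = Q_evap / W
COP = 177.6 / 38.7
COP = 4.589

4.589


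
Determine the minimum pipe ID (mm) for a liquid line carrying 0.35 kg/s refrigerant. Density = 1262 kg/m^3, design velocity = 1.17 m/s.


A = m_dot / (rho * v) = 0.35 / (1262 * 1.17) = 0.0002370406491 m^2
d = sqrt(4*A/pi) * 1000
d = 17.4 mm

17.4


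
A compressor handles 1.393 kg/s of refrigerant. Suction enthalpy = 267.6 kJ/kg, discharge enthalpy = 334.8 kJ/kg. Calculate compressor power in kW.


dh = 334.8 - 267.6 = 67.2 kJ/kg
W = m_dot * dh = 1.393 * 67.2 = 93.61 kW

93.61


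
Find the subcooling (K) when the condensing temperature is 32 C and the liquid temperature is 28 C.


Subcooling = T_cond - T_liquid
Subcooling = 32 - 28
Subcooling = 4 K

4


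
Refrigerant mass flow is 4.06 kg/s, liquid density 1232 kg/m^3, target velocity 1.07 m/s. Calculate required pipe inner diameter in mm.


A = m_dot / (rho * v) = 4.06 / (1232 * 1.07) = 0.003079864061 m^2
d = sqrt(4*A/pi) * 1000
d = 62.6 mm

62.6


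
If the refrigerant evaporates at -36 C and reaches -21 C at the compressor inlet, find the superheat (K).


Superheat = T_suction - T_evap
Superheat = -21 - (-36)
Superheat = 15 K

15


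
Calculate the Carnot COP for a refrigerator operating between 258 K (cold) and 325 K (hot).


dT = 325 - 258 = 67 K
COP_carnot = T_cold / dT = 258 / 67
COP_carnot = 3.851

3.851


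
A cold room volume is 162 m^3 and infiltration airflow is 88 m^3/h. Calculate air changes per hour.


ACH = flow / volume
ACH = 88 / 162
ACH = 0.543

0.543


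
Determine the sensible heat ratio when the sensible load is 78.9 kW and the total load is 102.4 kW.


SHR = Q_sensible / Q_total
SHR = 78.9 / 102.4
SHR = 0.771

0.771


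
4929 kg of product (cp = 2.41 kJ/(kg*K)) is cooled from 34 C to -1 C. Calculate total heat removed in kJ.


dT = 34 - (-1) = 35 K
Q = m * cp * dT = 4929 * 2.41 * 35
Q = 415761 kJ

415761


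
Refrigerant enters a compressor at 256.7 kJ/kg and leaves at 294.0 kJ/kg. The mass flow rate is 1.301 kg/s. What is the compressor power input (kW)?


dh = 294.0 - 256.7 = 37.3 kJ/kg
W = m_dot * dh = 1.301 * 37.3 = 48.53 kW

48.53


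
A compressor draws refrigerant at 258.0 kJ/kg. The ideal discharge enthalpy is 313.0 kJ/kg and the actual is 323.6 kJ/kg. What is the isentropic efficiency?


dh_ideal = 313.0 - 258.0 = 55.0 kJ/kg
dh_actual = 323.6 - 258.0 = 65.6 kJ/kg
eta_s = dh_ideal / dh_actual = 55.0 / 65.6
eta_s = 0.8384

0.8384


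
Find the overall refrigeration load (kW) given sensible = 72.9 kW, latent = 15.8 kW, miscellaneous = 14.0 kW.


Q_total = Q_s + Q_l + Q_misc
Q_total = 72.9 + 15.8 + 14.0
Q_total = 102.7 kW

102.7


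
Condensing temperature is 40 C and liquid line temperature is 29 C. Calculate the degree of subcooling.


Subcooling = T_cond - T_liquid
Subcooling = 40 - 29
Subcooling = 11 K

11


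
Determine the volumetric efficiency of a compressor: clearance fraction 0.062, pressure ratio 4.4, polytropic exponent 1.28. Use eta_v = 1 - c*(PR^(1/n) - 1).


PR^(1/n) = 4.4^(1/1.28) = 3.18197969
eta_v = 1 - 0.062 * (3.18197969 - 1)
eta_v = 0.8647

0.8647


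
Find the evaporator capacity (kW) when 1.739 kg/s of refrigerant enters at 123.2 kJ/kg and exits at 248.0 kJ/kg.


dh = 248.0 - 123.2 = 124.8 kJ/kg
Q_evap = m_dot * dh = 1.739 * 124.8
Q_evap = 217.03 kW

217.03


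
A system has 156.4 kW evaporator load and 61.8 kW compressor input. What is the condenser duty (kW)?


Q_cond = Q_evap + W
Q_cond = 156.4 + 61.8
Q_cond = 218.2 kW

218.2


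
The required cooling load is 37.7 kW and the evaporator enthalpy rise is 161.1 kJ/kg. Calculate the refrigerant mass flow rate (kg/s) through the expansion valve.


m_dot = Q / dh
m_dot = 37.7 / 161.1
m_dot = 0.234 kg/s

0.234


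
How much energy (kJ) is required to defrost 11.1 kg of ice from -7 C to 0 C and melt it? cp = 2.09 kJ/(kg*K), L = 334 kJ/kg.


Sensible heat = cp * dT = 2.09 * 7 = 14.63 kJ/kg
Total per kg = 14.63 + 334 = 348.63 kJ/kg
Q = m * total = 11.1 * 348.63
Q = 3869.8 kJ

3869.8


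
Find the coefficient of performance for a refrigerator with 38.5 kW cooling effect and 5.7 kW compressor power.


COP = Q_evap / W
COP = 38.5 / 5.7
COP = 6.754

6.754


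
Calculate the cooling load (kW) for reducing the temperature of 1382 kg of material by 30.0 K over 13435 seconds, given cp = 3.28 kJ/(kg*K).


Q = m * cp * dT / t
Q = 1382 * 3.28 * 30.0 / 13435
Q = 10.122 kW

10.122


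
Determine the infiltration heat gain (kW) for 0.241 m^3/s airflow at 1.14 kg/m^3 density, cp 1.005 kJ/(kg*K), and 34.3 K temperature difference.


Q = V_dot * rho * cp * dT
Q = 0.241 * 1.14 * 1.005 * 34.3
Q = 9.471 kW

9.471


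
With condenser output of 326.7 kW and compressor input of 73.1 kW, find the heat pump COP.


COP_hp = Q_cond / W
COP_hp = 326.7 / 73.1
COP_hp = 4.469

4.469


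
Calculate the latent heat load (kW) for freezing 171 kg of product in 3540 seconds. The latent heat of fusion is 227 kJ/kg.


Q_lat = m * h_fg / t
Q_lat = 171 * 227 / 3540
Q_lat = 10.97 kW

10.97


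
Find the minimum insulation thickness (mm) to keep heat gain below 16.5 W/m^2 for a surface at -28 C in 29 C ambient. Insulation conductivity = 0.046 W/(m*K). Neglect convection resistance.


dT = 29 - (-28) = 57 K
thickness = k * dT / q_max * 1000
thickness = 0.046 * 57 / 16.5 * 1000
thickness = 158.9 mm

158.9


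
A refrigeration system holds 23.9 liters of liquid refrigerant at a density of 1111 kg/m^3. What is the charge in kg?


Charge = V * rho / 1000
Charge = 23.9 * 1111 / 1000
Charge = 26.55 kg

26.55


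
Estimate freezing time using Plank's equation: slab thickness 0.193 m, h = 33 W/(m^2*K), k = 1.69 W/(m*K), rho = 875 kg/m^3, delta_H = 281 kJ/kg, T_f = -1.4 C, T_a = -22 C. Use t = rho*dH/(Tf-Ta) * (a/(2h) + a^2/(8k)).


dT = -1.4 - (-22) = 20.6 K
term1 = a/(2h) = 0.193/(2*33) = 0.002924242424
term2 = a^2/(8k) = 0.193^2/(8*1.69) = 0.00275510355
t = rho*dH*1000/dT * (term1 + term2)
t = 875*281*1000/20.6 * (0.002924242424 + 0.00275510355)
t = 67787 s

67787


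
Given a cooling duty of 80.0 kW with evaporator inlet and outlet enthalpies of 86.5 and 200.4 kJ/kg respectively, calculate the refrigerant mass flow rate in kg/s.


dh = 200.4 - 86.5 = 113.9 kJ/kg
m_dot = Q / dh = 80.0 / 113.9 = 0.7024 kg/s

0.7024


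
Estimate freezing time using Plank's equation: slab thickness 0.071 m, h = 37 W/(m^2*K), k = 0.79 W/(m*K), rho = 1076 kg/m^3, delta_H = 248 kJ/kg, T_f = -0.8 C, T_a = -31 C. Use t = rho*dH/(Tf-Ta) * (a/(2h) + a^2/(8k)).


dT = -0.8 - (-31) = 30.2 K
term1 = a/(2h) = 0.071/(2*37) = 0.0009594594595
term2 = a^2/(8k) = 0.071^2/(8*0.79) = 0.0007976265823
t = rho*dH*1000/dT * (term1 + term2)
t = 1076*248*1000/30.2 * (0.0009594594595 + 0.0007976265823)
t = 15526 s

15526


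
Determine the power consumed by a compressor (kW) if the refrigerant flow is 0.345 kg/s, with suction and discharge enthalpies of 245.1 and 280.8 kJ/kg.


dh = 280.8 - 245.1 = 35.7 kJ/kg
W = m_dot * dh = 0.345 * 35.7 = 12.32 kW

12.32


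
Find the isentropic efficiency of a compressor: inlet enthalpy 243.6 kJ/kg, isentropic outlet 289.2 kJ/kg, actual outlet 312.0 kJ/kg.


dh_ideal = 289.2 - 243.6 = 45.6 kJ/kg
dh_actual = 312.0 - 243.6 = 68.4 kJ/kg
eta_s = dh_ideal / dh_actual = 45.6 / 68.4
eta_s = 0.6667

0.6667


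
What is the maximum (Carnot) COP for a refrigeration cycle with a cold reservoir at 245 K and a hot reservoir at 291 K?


dT = 291 - 245 = 46 K
COP_carnot = T_cold / dT = 245 / 46
COP_carnot = 5.326

5.326


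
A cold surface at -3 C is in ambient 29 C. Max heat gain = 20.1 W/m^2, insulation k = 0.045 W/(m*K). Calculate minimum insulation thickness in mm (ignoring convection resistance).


dT = 29 - (-3) = 32 K
thickness = k * dT / q_max * 1000
thickness = 0.045 * 32 / 20.1 * 1000
thickness = 71.6 mm

71.6


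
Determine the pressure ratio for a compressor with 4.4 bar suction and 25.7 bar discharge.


PR = P_high / P_low
PR = 25.7 / 4.4
PR = 5.841

5.841


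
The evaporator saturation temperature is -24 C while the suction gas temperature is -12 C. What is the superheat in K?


Superheat = T_suction - T_evap
Superheat = -12 - (-24)
Superheat = 12 K

12


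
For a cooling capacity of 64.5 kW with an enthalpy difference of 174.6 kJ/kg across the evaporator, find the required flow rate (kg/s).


m_dot = Q / dh
m_dot = 64.5 / 174.6
m_dot = 0.3694 kg/s

0.3694


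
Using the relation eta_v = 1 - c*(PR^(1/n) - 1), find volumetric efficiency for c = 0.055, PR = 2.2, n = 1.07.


PR^(1/n) = 2.2^(1/1.07) = 2.08939811
eta_v = 1 - 0.055 * (2.08939811 - 1)
eta_v = 0.9401

0.9401


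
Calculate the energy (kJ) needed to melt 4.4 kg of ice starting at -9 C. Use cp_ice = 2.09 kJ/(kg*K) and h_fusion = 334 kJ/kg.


Sensible heat = cp * dT = 2.09 * 9 = 18.81 kJ/kg
Total per kg = 18.81 + 334 = 352.81 kJ/kg
Q = m * total = 4.4 * 352.81
Q = 1552.4 kJ

1552.4


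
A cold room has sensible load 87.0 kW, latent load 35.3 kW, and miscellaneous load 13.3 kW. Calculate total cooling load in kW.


Q_total = Q_s + Q_l + Q_misc
Q_total = 87.0 + 35.3 + 13.3
Q_total = 135.6 kW

135.6


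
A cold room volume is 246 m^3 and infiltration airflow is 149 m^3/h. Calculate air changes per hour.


ACH = flow / volume
ACH = 149 / 246
ACH = 0.606

0.606


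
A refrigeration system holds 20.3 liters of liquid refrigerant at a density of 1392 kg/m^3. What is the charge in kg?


Charge = V * rho / 1000
Charge = 20.3 * 1392 / 1000
Charge = 28.26 kg

28.26


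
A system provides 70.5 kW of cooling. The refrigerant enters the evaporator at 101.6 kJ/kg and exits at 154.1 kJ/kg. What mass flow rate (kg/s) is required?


dh = 154.1 - 101.6 = 52.5 kJ/kg
m_dot = Q / dh = 70.5 / 52.5 = 1.3429 kg/s

1.3429


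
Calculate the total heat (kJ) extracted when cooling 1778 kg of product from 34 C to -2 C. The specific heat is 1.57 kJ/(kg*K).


dT = 34 - (-2) = 36 K
Q = m * cp * dT = 1778 * 1.57 * 36
Q = 100493 kJ

100493


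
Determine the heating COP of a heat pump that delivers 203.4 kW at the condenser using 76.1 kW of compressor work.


COP_hp = Q_cond / W
COP_hp = 203.4 / 76.1
COP_hp = 2.673

2.673


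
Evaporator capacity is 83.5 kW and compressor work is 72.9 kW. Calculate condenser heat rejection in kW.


Q_cond = Q_evap + W
Q_cond = 83.5 + 72.9
Q_cond = 156.4 kW

156.4


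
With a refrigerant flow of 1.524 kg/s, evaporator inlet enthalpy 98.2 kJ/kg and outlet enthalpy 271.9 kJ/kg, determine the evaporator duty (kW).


dh = 271.9 - 98.2 = 173.7 kJ/kg
Q_evap = m_dot * dh = 1.524 * 173.7
Q_evap = 264.72 kW

264.72


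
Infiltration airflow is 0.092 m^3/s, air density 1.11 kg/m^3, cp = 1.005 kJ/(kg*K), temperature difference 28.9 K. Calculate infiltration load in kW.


Q = V_dot * rho * cp * dT
Q = 0.092 * 1.11 * 1.005 * 28.9
Q = 2.966 kW

2.966


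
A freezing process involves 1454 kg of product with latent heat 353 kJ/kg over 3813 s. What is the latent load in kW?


Q_lat = m * h_fg / t
Q_lat = 1454 * 353 / 3813
Q_lat = 134.61 kW

134.61


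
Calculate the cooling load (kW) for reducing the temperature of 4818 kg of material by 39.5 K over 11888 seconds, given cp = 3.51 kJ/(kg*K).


Q = m * cp * dT / t
Q = 4818 * 3.51 * 39.5 / 11888
Q = 56.19 kW

56.19


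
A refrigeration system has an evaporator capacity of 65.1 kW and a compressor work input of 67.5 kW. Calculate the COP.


COP = Q_evap / W
COP = 65.1 / 67.5
COP = 0.964

0.964


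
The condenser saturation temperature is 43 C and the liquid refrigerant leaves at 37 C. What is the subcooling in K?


Subcooling = T_cond - T_liquid
Subcooling = 43 - 37
Subcooling = 6 K

6


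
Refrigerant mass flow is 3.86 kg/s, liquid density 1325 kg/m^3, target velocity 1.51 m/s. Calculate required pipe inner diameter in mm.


A = m_dot / (rho * v) = 3.86 / (1325 * 1.51) = 0.001929276521 m^2
d = sqrt(4*A/pi) * 1000
d = 49.6 mm

49.6


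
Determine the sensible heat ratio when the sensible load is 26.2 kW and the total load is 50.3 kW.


SHR = Q_sensible / Q_total
SHR = 26.2 / 50.3
SHR = 0.521

0.521


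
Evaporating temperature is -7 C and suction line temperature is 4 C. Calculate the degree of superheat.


Superheat = T_suction - T_evap
Superheat = 4 - (-7)
Superheat = 11 K

11


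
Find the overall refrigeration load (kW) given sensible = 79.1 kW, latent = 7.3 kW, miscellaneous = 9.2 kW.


Q_total = Q_s + Q_l + Q_misc
Q_total = 79.1 + 7.3 + 9.2
Q_total = 95.6 kW

95.6


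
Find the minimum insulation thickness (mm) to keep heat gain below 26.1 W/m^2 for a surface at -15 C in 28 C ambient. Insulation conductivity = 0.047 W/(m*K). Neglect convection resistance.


dT = 28 - (-15) = 43 K
thickness = k * dT / q_max * 1000
thickness = 0.047 * 43 / 26.1 * 1000
thickness = 77.4 mm

77.4


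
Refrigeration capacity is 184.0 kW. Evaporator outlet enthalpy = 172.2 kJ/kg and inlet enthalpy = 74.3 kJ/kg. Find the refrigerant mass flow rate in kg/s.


dh = 172.2 - 74.3 = 97.9 kJ/kg
m_dot = Q / dh = 184.0 / 97.9 = 1.8795 kg/s

1.8795


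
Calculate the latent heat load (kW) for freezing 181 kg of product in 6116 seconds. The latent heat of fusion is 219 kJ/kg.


Q_lat = m * h_fg / t
Q_lat = 181 * 219 / 6116
Q_lat = 6.48 kW

6.48


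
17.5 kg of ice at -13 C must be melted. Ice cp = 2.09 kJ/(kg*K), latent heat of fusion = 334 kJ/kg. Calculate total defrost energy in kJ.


Sensible heat = cp * dT = 2.09 * 13 = 27.17 kJ/kg
Total per kg = 27.17 + 334 = 361.17 kJ/kg
Q = m * total = 17.5 * 361.17
Q = 6320.5 kJ

6320.5


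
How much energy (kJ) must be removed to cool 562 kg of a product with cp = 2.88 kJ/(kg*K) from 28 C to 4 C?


dT = 28 - (4) = 24 K
Q = m * cp * dT = 562 * 2.88 * 24
Q = 38845 kJ

38845


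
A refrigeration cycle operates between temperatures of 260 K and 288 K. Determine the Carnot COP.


dT = 288 - 260 = 28 K
COP_carnot = T_cold / dT = 260 / 28
COP_carnot = 9.286

9.286


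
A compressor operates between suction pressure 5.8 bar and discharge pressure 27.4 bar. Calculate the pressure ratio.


PR = P_high / P_low
PR = 27.4 / 5.8
PR = 4.724

4.724


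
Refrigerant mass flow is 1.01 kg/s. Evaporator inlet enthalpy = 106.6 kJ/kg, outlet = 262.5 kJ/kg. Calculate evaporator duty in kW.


dh = 262.5 - 106.6 = 155.9 kJ/kg
Q_evap = m_dot * dh = 1.01 * 155.9
Q_evap = 157.46 kW

157.46


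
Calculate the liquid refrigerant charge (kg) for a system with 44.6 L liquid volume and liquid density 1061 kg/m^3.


Charge = V * rho / 1000
Charge = 44.6 * 1061 / 1000
Charge = 47.32 kg

47.32


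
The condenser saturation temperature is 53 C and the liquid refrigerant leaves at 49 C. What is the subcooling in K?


Subcooling = T_cond - T_liquid
Subcooling = 53 - 49
Subcooling = 4 K

4


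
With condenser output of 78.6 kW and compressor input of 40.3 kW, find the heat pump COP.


COP_hp = Q_cond / W
COP_hp = 78.6 / 40.3
COP_hp = 1.95

1.95


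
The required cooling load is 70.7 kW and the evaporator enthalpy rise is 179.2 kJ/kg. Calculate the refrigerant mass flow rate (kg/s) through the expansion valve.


m_dot = Q / dh
m_dot = 70.7 / 179.2
m_dot = 0.3945 kg/s

0.3945


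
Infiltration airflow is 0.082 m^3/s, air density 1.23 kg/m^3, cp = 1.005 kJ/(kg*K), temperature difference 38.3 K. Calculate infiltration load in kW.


Q = V_dot * rho * cp * dT
Q = 0.082 * 1.23 * 1.005 * 38.3
Q = 3.882 kW

3.882


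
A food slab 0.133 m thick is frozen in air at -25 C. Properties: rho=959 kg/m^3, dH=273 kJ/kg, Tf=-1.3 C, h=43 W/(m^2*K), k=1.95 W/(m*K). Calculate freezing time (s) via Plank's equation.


dT = -1.3 - (-25) = 23.7 K
term1 = a/(2h) = 0.133/(2*43) = 0.001546511628
term2 = a^2/(8k) = 0.133^2/(8*1.95) = 0.001133910256
t = rho*dH*1000/dT * (term1 + term2)
t = 959*273*1000/23.7 * (0.001546511628 + 0.001133910256)
t = 29610 s

29610


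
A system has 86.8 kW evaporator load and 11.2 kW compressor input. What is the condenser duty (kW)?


Q_cond = Q_evap + W
Q_cond = 86.8 + 11.2
Q_cond = 98.0 kW

98.0


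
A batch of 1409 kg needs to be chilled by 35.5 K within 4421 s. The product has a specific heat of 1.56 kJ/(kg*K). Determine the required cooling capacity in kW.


Q = m * cp * dT / t
Q = 1409 * 1.56 * 35.5 / 4421
Q = 17.65 kW

17.65


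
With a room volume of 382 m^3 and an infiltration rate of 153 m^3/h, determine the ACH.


ACH = flow / volume
ACH = 153 / 382
ACH = 0.401

0.401


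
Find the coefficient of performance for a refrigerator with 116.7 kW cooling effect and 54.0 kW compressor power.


COP = Q_evap / W
COP = 116.7 / 54.0
COP = 2.161

2.161


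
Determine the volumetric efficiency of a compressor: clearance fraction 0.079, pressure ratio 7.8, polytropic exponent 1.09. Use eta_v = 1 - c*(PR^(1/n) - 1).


PR^(1/n) = 7.8^(1/1.09) = 6.58317523
eta_v = 1 - 0.079 * (6.58317523 - 1)
eta_v = 0.5589

0.5589


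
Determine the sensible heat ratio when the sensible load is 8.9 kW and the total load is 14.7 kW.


SHR = Q_sensible / Q_total
SHR = 8.9 / 14.7
SHR = 0.605

0.605


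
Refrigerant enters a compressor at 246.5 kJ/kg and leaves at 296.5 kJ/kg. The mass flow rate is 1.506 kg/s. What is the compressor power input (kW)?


dh = 296.5 - 246.5 = 50.0 kJ/kg
W = m_dot * dh = 1.506 * 50.0 = 75.3 kW

75.3


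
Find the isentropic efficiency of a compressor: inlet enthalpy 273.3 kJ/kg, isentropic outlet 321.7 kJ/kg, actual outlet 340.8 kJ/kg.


dh_ideal = 321.7 - 273.3 = 48.4 kJ/kg
dh_actual = 340.8 - 273.3 = 67.5 kJ/kg
eta_s = dh_ideal / dh_actual = 48.4 / 67.5
eta_s = 0.717

0.717


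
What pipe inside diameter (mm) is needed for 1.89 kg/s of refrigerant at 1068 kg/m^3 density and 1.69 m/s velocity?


A = m_dot / (rho * v) = 1.89 / (1068 * 1.69) = 0.001047137823 m^2
d = sqrt(4*A/pi) * 1000
d = 36.5 mm

36.5


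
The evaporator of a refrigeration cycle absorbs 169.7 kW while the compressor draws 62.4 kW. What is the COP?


COP = Q_evap / W
COP = 169.7 / 62.4
COP = 2.72

2.72


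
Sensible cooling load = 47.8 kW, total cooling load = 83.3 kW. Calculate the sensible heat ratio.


SHR = Q_sensible / Q_total
SHR = 47.8 / 83.3
SHR = 0.574

0.574


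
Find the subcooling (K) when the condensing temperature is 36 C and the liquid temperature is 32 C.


Subcooling = T_cond - T_liquid
Subcooling = 36 - 32
Subcooling = 4 K

4


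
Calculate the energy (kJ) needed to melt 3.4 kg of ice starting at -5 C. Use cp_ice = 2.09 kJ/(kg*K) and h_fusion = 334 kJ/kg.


Sensible heat = cp * dT = 2.09 * 5 = 10.45 kJ/kg
Total per kg = 10.45 + 334 = 344.45 kJ/kg
Q = m * total = 3.4 * 344.45
Q = 1171.1 kJ

1171.1


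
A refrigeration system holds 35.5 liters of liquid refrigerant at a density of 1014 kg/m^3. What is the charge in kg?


Charge = V * rho / 1000
Charge = 35.5 * 1014 / 1000
Charge = 36.0 kg

36.0


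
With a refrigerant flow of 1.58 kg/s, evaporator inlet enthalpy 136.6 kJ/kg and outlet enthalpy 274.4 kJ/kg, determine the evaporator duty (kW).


dh = 274.4 - 136.6 = 137.8 kJ/kg
Q_evap = m_dot * dh = 1.58 * 137.8
Q_evap = 217.72 kW

217.72


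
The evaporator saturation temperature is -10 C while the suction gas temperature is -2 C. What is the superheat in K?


Superheat = T_suction - T_evap
Superheat = -2 - (-10)
Superheat = 8 K

8


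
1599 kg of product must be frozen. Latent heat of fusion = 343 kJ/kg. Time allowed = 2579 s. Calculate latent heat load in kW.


Q_lat = m * h_fg / t
Q_lat = 1599 * 343 / 2579
Q_lat = 212.66 kW

212.66


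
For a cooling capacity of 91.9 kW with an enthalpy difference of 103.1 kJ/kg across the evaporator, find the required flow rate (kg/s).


m_dot = Q / dh
m_dot = 91.9 / 103.1
m_dot = 0.8914 kg/s

0.8914


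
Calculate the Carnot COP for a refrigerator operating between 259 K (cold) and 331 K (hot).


dT = 331 - 259 = 72 K
COP_carnot = T_cold / dT = 259 / 72
COP_carnot = 3.597

3.597


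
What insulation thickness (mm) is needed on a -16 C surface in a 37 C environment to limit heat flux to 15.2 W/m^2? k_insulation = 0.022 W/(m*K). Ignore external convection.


dT = 37 - (-16) = 53 K
thickness = k * dT / q_max * 1000
thickness = 0.022 * 53 / 15.2 * 1000
thickness = 76.7 mm

76.7


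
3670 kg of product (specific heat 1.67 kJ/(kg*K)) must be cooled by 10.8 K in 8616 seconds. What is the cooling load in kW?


Q = m * cp * dT / t
Q = 3670 * 1.67 * 10.8 / 8616
Q = 7.682 kW

7.682


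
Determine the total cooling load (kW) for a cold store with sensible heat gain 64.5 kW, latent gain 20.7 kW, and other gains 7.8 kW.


Q_total = Q_s + Q_l + Q_misc
Q_total = 64.5 + 20.7 + 7.8
Q_total = 93.0 kW

93.0


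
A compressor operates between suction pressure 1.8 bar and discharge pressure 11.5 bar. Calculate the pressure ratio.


PR = P_high / P_low
PR = 11.5 / 1.8
PR = 6.389

6.389


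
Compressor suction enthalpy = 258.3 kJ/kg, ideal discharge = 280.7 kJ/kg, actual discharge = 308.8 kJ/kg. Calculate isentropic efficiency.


dh_ideal = 280.7 - 258.3 = 22.4 kJ/kg
dh_actual = 308.8 - 258.3 = 50.5 kJ/kg
eta_s = dh_ideal / dh_actual = 22.4 / 50.5
eta_s = 0.4436

0.4436


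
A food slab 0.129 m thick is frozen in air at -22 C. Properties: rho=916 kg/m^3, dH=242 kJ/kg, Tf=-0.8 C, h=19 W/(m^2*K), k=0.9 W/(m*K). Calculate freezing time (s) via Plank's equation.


dT = -0.8 - (-22) = 21.2 K
term1 = a/(2h) = 0.129/(2*19) = 0.003394736842
term2 = a^2/(8k) = 0.129^2/(8*0.9) = 0.00231125
t = rho*dH*1000/dT * (term1 + term2)
t = 916*242*1000/21.2 * (0.003394736842 + 0.00231125)
t = 59663 s

59663
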